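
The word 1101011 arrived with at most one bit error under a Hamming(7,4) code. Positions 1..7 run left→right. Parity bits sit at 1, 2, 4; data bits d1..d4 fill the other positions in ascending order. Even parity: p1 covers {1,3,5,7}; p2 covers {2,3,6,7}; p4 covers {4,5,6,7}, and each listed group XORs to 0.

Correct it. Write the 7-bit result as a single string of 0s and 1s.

1101001

s1 (pos 1,3,5,7): 1⊕0⊕0⊕1 = 0
s2 (pos 2,3,6,7): 1⊕0⊕1⊕1 = 1
s4 (pos 4,5,6,7): 1⊕0⊕1⊕1 = 1
Syndrome s4…s1 = 110 → error at position 6.
Flip position 6: 1101011 → 1101001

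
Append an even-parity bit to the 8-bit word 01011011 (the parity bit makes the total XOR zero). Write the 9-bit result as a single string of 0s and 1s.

XOR of the 8 data bits: 0⊕1⊕0⊕1⊕1⊕0⊕1⊕1 = 1
Parity bit = 1 (so all 9 bits XOR to 0).

010110111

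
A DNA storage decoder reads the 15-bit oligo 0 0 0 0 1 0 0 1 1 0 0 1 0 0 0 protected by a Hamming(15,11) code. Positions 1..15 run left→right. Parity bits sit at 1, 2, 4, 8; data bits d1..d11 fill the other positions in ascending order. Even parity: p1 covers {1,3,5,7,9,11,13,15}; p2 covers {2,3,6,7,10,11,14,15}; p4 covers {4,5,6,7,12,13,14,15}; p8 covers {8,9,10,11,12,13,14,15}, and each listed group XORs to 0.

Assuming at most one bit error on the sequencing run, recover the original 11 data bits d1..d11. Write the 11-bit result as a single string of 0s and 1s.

s1 (pos 1,3,5,7,9,11,13,15): 0⊕0⊕1⊕0⊕1⊕0⊕0⊕0 = 0
s2 (pos 2,3,6,7,10,11,14,15): 0⊕0⊕0⊕0⊕0⊕0⊕0⊕0 = 0
s4 (pos 4,5,6,7,12,13,14,15): 0⊕1⊕0⊕0⊕1⊕0⊕0⊕0 = 0
s8 (pos 8,9,10,11,12,13,14,15): 1⊕1⊕0⊕0⊕1⊕0⊕0⊕0 = 1
Syndrome s8…s1 = 1000 → error at position 8.
Flip position 8: 000010011001000 → 000010001001000
Read data bits from positions 3,5,6,7,9,10,11,12,13,14,15: 01001001000

01001001000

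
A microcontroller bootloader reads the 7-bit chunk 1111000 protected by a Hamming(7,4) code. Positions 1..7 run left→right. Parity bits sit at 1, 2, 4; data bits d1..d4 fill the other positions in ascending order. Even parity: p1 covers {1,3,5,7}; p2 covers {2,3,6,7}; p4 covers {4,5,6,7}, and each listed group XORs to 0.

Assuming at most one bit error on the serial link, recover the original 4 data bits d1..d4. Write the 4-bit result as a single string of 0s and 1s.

1000

s1 (pos 1,3,5,7): 1⊕1⊕0⊕0 = 0
s2 (pos 2,3,6,7): 1⊕1⊕0⊕0 = 0
s4 (pos 4,5,6,7): 1⊕0⊕0⊕0 = 1
Syndrome s4…s1 = 100 → error at position 4.
Flip position 4: 1111000 → 1110000
Read data bits from positions 3,5,6,7: 1000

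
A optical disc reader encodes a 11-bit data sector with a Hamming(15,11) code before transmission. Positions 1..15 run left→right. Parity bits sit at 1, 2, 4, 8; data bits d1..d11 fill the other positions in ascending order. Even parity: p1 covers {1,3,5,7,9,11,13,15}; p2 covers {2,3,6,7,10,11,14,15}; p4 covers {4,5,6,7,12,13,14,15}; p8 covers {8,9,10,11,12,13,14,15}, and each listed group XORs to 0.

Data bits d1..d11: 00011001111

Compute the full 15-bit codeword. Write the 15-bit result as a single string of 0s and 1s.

010100111001111

Place data at non-parity positions: p1 p2 0 p4 0 0 1 p8 1 0 0 1 1 1 1
p1 (pos 1,3,5,7,9,11,13,15): XOR of data positions = 0⊕0⊕1⊕1⊕0⊕1⊕1 = 0
p2 (pos 2,3,6,7,10,11,14,15): XOR of data positions = 0⊕0⊕1⊕0⊕0⊕1⊕1 = 1
p4 (pos 4,5,6,7,12,13,14,15): XOR of data positions = 0⊕0⊕1⊕1⊕1⊕1⊕1 = 1
p8 (pos 8,9,10,11,12,13,14,15): XOR of data positions = 1⊕0⊕0⊕1⊕1⊕1⊕1 = 1
Codeword: 010100111001111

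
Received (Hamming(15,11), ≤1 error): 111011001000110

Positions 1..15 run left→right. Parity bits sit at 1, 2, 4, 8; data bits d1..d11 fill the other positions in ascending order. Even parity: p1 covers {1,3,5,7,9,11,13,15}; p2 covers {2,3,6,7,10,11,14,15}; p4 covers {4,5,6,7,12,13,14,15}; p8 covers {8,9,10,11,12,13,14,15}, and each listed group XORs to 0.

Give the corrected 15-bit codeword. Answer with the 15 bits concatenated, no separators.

111011000000110

s1 (pos 1,3,5,7,9,11,13,15): 1⊕1⊕1⊕0⊕1⊕0⊕1⊕0 = 1
s2 (pos 2,3,6,7,10,11,14,15): 1⊕1⊕1⊕0⊕0⊕0⊕1⊕0 = 0
s4 (pos 4,5,6,7,12,13,14,15): 0⊕1⊕1⊕0⊕0⊕1⊕1⊕0 = 0
s8 (pos 8,9,10,11,12,13,14,15): 0⊕1⊕0⊕0⊕0⊕1⊕1⊕0 = 1
Syndrome s8…s1 = 1001 → error at position 9.
Flip position 9: 111011001000110 → 111011000000110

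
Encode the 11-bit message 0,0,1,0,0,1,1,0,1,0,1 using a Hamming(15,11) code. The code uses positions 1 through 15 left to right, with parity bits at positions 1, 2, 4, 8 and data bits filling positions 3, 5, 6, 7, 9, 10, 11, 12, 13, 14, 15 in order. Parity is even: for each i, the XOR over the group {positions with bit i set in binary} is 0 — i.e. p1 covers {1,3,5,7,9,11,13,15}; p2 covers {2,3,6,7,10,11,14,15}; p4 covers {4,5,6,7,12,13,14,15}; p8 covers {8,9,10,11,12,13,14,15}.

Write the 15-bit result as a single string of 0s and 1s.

Place data at non-parity positions: p1 p2 0 p4 0 1 0 p8 0 1 1 0 1 0 1
p1 (pos 1,3,5,7,9,11,13,15): XOR of data positions = 0⊕0⊕0⊕0⊕1⊕1⊕1 = 1
p2 (pos 2,3,6,7,10,11,14,15): XOR of data positions = 0⊕1⊕0⊕1⊕1⊕0⊕1 = 0
p4 (pos 4,5,6,7,12,13,14,15): XOR of data positions = 0⊕1⊕0⊕0⊕1⊕0⊕1 = 1
p8 (pos 8,9,10,11,12,13,14,15): XOR of data positions = 0⊕1⊕1⊕0⊕1⊕0⊕1 = 0
Codeword: 100101000110101

100101000110101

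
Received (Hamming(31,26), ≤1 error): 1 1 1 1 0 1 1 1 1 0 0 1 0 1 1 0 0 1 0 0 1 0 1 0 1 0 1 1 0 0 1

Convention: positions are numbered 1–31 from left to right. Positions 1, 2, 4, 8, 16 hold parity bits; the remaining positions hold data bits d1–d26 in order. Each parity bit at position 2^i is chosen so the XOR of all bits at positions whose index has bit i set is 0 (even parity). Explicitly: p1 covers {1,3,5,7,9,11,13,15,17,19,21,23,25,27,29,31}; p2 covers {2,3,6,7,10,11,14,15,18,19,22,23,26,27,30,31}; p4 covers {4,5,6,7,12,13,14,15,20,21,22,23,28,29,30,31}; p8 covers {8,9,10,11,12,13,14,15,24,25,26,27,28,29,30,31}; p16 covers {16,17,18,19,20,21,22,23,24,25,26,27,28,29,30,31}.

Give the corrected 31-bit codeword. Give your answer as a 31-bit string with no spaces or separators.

1111011110010110010010111011001

s1 (pos 1,3,5,7,9,11,13,15,17,19,21,23,25,27,29,31): 1⊕1⊕0⊕1⊕1⊕0⊕0⊕1⊕0⊕0⊕1⊕1⊕1⊕1⊕0⊕1 = 0
s2 (pos 2,3,6,7,10,11,14,15,18,19,22,23,26,27,30,31): 1⊕1⊕1⊕1⊕0⊕0⊕1⊕1⊕1⊕0⊕0⊕1⊕0⊕1⊕0⊕1 = 0
s4 (pos 4,5,6,7,12,13,14,15,20,21,22,23,28,29,30,31): 1⊕0⊕1⊕1⊕1⊕0⊕1⊕1⊕0⊕1⊕0⊕1⊕1⊕0⊕0⊕1 = 0
s8 (pos 8,9,10,11,12,13,14,15,24,25,26,27,28,29,30,31): 1⊕1⊕0⊕0⊕1⊕0⊕1⊕1⊕0⊕1⊕0⊕1⊕1⊕0⊕0⊕1 = 1
s16 (pos 16,17,18,19,20,21,22,23,24,25,26,27,28,29,30,31): 0⊕0⊕1⊕0⊕0⊕1⊕0⊕1⊕0⊕1⊕0⊕1⊕1⊕0⊕0⊕1 = 1
Syndrome s16…s1 = 11000 → error at position 24.
Flip position 24: 1111011110010110010010101011001 → 1111011110010110010010111011001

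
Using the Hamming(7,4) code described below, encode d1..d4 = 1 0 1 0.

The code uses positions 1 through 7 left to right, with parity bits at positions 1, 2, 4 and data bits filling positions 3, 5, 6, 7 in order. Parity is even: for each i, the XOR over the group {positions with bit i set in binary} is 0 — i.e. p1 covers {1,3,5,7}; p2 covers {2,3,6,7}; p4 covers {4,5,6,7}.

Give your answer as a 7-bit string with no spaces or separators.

1011010

Place data at non-parity positions: p1 p2 1 p4 0 1 0
p1 (pos 1,3,5,7): XOR of data positions = 1⊕0⊕0 = 1
p2 (pos 2,3,6,7): XOR of data positions = 1⊕1⊕0 = 0
p4 (pos 4,5,6,7): XOR of data positions = 0⊕1⊕0 = 1
Codeword: 1011010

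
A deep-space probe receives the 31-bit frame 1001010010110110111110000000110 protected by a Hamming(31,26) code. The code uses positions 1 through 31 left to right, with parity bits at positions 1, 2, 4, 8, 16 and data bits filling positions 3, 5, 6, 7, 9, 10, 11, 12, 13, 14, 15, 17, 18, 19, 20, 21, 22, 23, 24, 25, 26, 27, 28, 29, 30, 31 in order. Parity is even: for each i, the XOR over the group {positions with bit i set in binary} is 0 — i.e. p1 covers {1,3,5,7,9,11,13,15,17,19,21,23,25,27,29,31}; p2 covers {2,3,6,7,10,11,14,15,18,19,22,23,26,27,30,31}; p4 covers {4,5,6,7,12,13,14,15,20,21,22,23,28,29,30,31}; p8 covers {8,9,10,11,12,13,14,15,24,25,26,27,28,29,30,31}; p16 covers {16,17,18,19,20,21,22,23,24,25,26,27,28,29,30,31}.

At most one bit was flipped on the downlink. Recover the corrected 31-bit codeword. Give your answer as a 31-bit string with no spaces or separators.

s1 (pos 1,3,5,7,9,11,13,15,17,19,21,23,25,27,29,31): 1⊕0⊕0⊕0⊕1⊕1⊕0⊕1⊕1⊕1⊕1⊕0⊕0⊕0⊕1⊕0 = 0
s2 (pos 2,3,6,7,10,11,14,15,18,19,22,23,26,27,30,31): 0⊕0⊕1⊕0⊕0⊕1⊕1⊕1⊕1⊕1⊕0⊕0⊕0⊕0⊕1⊕0 = 1
s4 (pos 4,5,6,7,12,13,14,15,20,21,22,23,28,29,30,31): 1⊕0⊕1⊕0⊕1⊕0⊕1⊕1⊕1⊕1⊕0⊕0⊕0⊕1⊕1⊕0 = 1
s8 (pos 8,9,10,11,12,13,14,15,24,25,26,27,28,29,30,31): 0⊕1⊕0⊕1⊕1⊕0⊕1⊕1⊕0⊕0⊕0⊕0⊕0⊕1⊕1⊕0 = 1
s16 (pos 16,17,18,19,20,21,22,23,24,25,26,27,28,29,30,31): 0⊕1⊕1⊕1⊕1⊕1⊕0⊕0⊕0⊕0⊕0⊕0⊕0⊕1⊕1⊕0 = 1
Syndrome s16…s1 = 11110 → error at position 30.
Flip position 30: 1001010010110110111110000000110 → 1001010010110110111110000000100

1001010010110110111110000000100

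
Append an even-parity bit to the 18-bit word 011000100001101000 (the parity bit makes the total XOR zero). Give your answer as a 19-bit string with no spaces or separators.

XOR of the 18 data bits: 0⊕1⊕1⊕0⊕0⊕0⊕1⊕0⊕0⊕0⊕0⊕1⊕1⊕0⊕1⊕0⊕0⊕0 = 0
Parity bit = 0 (so all 19 bits XOR to 0).

0110001000011010000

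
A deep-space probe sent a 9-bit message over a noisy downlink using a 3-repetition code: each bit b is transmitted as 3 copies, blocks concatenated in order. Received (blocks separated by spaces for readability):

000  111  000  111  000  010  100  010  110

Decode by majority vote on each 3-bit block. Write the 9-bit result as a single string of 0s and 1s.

Block 1 (000): 0 ones → 0
Block 2 (111): 3 ones → 1
Block 3 (000): 0 ones → 0
Block 4 (111): 3 ones → 1
Block 5 (000): 0 ones → 0
Block 6 (010): 1 one → 0
Block 7 (100): 1 one → 0
Block 8 (010): 1 one → 0
Block 9 (110): 2 ones → 1

010100001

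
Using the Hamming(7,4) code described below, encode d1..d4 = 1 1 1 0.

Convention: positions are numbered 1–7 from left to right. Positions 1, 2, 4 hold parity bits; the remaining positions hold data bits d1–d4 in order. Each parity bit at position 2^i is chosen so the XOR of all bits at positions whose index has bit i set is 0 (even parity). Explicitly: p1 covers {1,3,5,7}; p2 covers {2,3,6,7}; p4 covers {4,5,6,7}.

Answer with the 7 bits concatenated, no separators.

Place data at non-parity positions: p1 p2 1 p4 1 1 0
p1 (pos 1,3,5,7): XOR of data positions = 1⊕1⊕0 = 0
p2 (pos 2,3,6,7): XOR of data positions = 1⊕1⊕0 = 0
p4 (pos 4,5,6,7): XOR of data positions = 1⊕1⊕0 = 0
Codeword: 0010110

0010110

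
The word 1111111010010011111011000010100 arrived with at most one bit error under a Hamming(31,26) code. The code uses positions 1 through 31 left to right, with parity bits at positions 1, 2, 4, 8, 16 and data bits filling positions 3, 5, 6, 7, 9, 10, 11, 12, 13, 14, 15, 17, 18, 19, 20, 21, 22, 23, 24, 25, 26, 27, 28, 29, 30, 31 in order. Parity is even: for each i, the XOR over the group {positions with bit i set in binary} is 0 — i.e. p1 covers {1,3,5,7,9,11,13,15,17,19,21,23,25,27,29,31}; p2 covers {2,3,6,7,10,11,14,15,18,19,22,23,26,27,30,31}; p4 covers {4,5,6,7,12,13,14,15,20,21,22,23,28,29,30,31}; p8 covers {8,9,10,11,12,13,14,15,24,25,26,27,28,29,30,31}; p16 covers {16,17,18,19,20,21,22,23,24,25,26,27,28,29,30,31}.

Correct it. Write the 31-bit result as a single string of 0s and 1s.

s1 (pos 1,3,5,7,9,11,13,15,17,19,21,23,25,27,29,31): 1⊕1⊕1⊕1⊕1⊕0⊕0⊕1⊕1⊕1⊕1⊕0⊕0⊕1⊕1⊕0 = 1
s2 (pos 2,3,6,7,10,11,14,15,18,19,22,23,26,27,30,31): 1⊕1⊕1⊕1⊕0⊕0⊕0⊕1⊕1⊕1⊕1⊕0⊕0⊕1⊕0⊕0 = 1
s4 (pos 4,5,6,7,12,13,14,15,20,21,22,23,28,29,30,31): 1⊕1⊕1⊕1⊕1⊕0⊕0⊕1⊕0⊕1⊕1⊕0⊕0⊕1⊕0⊕0 = 1
s8 (pos 8,9,10,11,12,13,14,15,24,25,26,27,28,29,30,31): 0⊕1⊕0⊕0⊕1⊕0⊕0⊕1⊕0⊕0⊕0⊕1⊕0⊕1⊕0⊕0 = 1
s16 (pos 16,17,18,19,20,21,22,23,24,25,26,27,28,29,30,31): 1⊕1⊕1⊕1⊕0⊕1⊕1⊕0⊕0⊕0⊕0⊕1⊕0⊕1⊕0⊕0 = 0
Syndrome s16…s1 = 01111 → error at position 15.
Flip position 15: 1111111010010011111011000010100 → 1111111010010001111011000010100

1111111010010001111011000010100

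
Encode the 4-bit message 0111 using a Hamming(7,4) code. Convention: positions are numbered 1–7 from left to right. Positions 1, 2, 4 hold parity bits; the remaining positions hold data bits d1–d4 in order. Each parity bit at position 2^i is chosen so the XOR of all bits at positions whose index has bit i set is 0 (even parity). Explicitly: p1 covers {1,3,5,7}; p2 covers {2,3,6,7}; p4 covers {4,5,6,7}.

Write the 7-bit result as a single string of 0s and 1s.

Place data at non-parity positions: p1 p2 0 p4 1 1 1
p1 (pos 1,3,5,7): XOR of data positions = 0⊕1⊕1 = 0
p2 (pos 2,3,6,7): XOR of data positions = 0⊕1⊕1 = 0
p4 (pos 4,5,6,7): XOR of data positions = 1⊕1⊕1 = 1
Codeword: 0001111

0001111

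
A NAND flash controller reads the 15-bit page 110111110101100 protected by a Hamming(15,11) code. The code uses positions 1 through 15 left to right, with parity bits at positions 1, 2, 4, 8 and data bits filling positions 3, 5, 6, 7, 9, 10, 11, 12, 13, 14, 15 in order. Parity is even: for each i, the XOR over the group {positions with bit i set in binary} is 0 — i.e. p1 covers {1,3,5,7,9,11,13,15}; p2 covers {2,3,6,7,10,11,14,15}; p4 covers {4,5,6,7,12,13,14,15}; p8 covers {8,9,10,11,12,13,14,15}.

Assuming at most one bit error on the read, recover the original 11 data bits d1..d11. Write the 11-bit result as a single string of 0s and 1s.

s1 (pos 1,3,5,7,9,11,13,15): 1⊕0⊕1⊕1⊕0⊕0⊕1⊕0 = 0
s2 (pos 2,3,6,7,10,11,14,15): 1⊕0⊕1⊕1⊕1⊕0⊕0⊕0 = 0
s4 (pos 4,5,6,7,12,13,14,15): 1⊕1⊕1⊕1⊕1⊕1⊕0⊕0 = 0
s8 (pos 8,9,10,11,12,13,14,15): 1⊕0⊕1⊕0⊕1⊕1⊕0⊕0 = 0
Syndrome s8…s1 = 0000 → no error.
Read data bits from positions 3,5,6,7,9,10,11,12,13,14,15: 01110101100

01110101100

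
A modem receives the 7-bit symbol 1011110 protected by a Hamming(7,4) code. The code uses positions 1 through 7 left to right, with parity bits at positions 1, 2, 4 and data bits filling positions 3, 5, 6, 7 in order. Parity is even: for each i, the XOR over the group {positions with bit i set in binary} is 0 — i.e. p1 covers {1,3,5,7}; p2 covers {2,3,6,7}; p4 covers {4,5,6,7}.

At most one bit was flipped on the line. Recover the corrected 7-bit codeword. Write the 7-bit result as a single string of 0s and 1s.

s1 (pos 1,3,5,7): 1⊕1⊕1⊕0 = 1
s2 (pos 2,3,6,7): 0⊕1⊕1⊕0 = 0
s4 (pos 4,5,6,7): 1⊕1⊕1⊕0 = 1
Syndrome s4…s1 = 101 → error at position 5.
Flip position 5: 1011110 → 1011010

1011010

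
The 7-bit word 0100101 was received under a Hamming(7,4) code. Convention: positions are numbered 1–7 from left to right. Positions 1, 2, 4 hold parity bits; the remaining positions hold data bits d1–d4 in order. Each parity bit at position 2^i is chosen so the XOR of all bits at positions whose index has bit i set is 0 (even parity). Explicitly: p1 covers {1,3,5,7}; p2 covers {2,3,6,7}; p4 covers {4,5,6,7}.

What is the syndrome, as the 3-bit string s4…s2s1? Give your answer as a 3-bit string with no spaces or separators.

000

s1 (pos 1,3,5,7): 0⊕0⊕1⊕1 = 0
s2 (pos 2,3,6,7): 1⊕0⊕0⊕1 = 0
s4 (pos 4,5,6,7): 0⊕1⊕0⊕1 = 0
Syndrome s4…s1 = 000 → no error.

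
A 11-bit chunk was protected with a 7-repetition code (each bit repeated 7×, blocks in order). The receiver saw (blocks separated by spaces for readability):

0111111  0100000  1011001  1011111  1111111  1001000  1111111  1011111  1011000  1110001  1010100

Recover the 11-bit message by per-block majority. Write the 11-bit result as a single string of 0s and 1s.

Block 1 (0111111): 6 ones → 1
Block 2 (0100000): 1 one → 0
Block 3 (1011001): 4 ones → 1
Block 4 (1011111): 6 ones → 1
Block 5 (1111111): 7 ones → 1
Block 6 (1001000): 2 ones → 0
Block 7 (1111111): 7 ones → 1
Block 8 (1011111): 6 ones → 1
Block 9 (1011000): 3 ones → 0
Block 10 (1110001): 4 ones → 1
Block 11 (1010100): 3 ones → 0

10111011010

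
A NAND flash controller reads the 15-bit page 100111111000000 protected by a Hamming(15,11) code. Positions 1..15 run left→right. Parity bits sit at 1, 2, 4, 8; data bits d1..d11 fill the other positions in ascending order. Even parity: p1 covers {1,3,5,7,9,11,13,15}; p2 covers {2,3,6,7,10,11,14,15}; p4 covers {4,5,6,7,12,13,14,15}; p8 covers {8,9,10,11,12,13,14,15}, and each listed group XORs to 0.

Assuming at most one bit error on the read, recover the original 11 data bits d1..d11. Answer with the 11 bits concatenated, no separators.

s1 (pos 1,3,5,7,9,11,13,15): 1⊕0⊕1⊕1⊕1⊕0⊕0⊕0 = 0
s2 (pos 2,3,6,7,10,11,14,15): 0⊕0⊕1⊕1⊕0⊕0⊕0⊕0 = 0
s4 (pos 4,5,6,7,12,13,14,15): 1⊕1⊕1⊕1⊕0⊕0⊕0⊕0 = 0
s8 (pos 8,9,10,11,12,13,14,15): 1⊕1⊕0⊕0⊕0⊕0⊕0⊕0 = 0
Syndrome s8…s1 = 0000 → no error.
Read data bits from positions 3,5,6,7,9,10,11,12,13,14,15: 01111000000

01111000000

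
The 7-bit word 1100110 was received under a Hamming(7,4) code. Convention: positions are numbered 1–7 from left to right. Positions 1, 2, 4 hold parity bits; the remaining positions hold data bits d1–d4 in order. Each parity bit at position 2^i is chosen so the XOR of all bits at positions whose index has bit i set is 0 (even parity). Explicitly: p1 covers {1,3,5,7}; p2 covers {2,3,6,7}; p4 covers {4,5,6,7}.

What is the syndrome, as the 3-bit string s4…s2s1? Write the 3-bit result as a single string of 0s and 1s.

000

s1 (pos 1,3,5,7): 1⊕0⊕1⊕0 = 0
s2 (pos 2,3,6,7): 1⊕0⊕1⊕0 = 0
s4 (pos 4,5,6,7): 0⊕1⊕1⊕0 = 0
Syndrome s4…s1 = 000 → no error.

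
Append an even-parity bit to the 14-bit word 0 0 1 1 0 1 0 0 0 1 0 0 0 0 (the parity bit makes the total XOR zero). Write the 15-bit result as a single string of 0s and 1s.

001101000100000

XOR of the 14 data bits: 0⊕0⊕1⊕1⊕0⊕1⊕0⊕0⊕0⊕1⊕0⊕0⊕0⊕0 = 0
Parity bit = 0 (so all 15 bits XOR to 0).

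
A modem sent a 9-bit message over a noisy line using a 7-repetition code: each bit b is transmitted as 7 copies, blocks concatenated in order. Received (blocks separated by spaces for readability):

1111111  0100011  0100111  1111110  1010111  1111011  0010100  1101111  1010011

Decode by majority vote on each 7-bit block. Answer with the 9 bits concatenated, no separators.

101111011

Block 1 (1111111): 7 ones → 1
Block 2 (0100011): 3 ones → 0
Block 3 (0100111): 4 ones → 1
Block 4 (1111110): 6 ones → 1
Block 5 (1010111): 5 ones → 1
Block 6 (1111011): 6 ones → 1
Block 7 (0010100): 2 ones → 0
Block 8 (1101111): 6 ones → 1
Block 9 (1010011): 4 ones → 1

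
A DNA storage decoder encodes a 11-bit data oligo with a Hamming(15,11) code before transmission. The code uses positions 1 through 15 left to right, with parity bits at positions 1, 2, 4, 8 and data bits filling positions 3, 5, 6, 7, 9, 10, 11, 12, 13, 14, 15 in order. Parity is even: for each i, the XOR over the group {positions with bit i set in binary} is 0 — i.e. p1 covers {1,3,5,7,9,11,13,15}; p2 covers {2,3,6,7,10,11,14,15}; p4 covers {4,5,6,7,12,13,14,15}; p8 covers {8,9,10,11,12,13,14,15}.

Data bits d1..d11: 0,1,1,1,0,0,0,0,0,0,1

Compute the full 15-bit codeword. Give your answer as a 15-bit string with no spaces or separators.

Place data at non-parity positions: p1 p2 0 p4 1 1 1 p8 0 0 0 0 0 0 1
p1 (pos 1,3,5,7,9,11,13,15): XOR of data positions = 0⊕1⊕1⊕0⊕0⊕0⊕1 = 1
p2 (pos 2,3,6,7,10,11,14,15): XOR of data positions = 0⊕1⊕1⊕0⊕0⊕0⊕1 = 1
p4 (pos 4,5,6,7,12,13,14,15): XOR of data positions = 1⊕1⊕1⊕0⊕0⊕0⊕1 = 0
p8 (pos 8,9,10,11,12,13,14,15): XOR of data positions = 0⊕0⊕0⊕0⊕0⊕0⊕1 = 1
Codeword: 110011110000001

110011110000001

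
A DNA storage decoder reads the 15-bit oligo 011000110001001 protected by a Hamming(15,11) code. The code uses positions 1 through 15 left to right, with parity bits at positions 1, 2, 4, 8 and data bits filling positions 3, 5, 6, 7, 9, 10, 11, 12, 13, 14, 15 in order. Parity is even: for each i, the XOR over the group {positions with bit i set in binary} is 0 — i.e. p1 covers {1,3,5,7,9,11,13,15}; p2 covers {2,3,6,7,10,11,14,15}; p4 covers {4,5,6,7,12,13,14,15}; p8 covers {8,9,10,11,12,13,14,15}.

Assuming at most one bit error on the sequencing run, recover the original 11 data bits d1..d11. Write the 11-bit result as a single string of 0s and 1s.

10010001101

s1 (pos 1,3,5,7,9,11,13,15): 0⊕1⊕0⊕1⊕0⊕0⊕0⊕1 = 1
s2 (pos 2,3,6,7,10,11,14,15): 1⊕1⊕0⊕1⊕0⊕0⊕0⊕1 = 0
s4 (pos 4,5,6,7,12,13,14,15): 0⊕0⊕0⊕1⊕1⊕0⊕0⊕1 = 1
s8 (pos 8,9,10,11,12,13,14,15): 1⊕0⊕0⊕0⊕1⊕0⊕0⊕1 = 1
Syndrome s8…s1 = 1101 → error at position 13.
Flip position 13: 011000110001001 → 011000110001101
Read data bits from positions 3,5,6,7,9,10,11,12,13,14,15: 10010001101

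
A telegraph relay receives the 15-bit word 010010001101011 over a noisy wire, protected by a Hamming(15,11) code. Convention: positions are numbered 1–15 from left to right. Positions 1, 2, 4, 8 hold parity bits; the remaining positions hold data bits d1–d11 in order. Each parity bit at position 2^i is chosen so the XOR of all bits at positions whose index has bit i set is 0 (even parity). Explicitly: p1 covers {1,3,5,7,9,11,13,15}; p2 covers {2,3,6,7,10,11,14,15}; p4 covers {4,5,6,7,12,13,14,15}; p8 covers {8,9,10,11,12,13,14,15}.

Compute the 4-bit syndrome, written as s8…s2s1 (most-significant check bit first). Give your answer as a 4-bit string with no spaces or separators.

s1 (pos 1,3,5,7,9,11,13,15): 0⊕0⊕1⊕0⊕1⊕0⊕0⊕1 = 1
s2 (pos 2,3,6,7,10,11,14,15): 1⊕0⊕0⊕0⊕1⊕0⊕1⊕1 = 0
s4 (pos 4,5,6,7,12,13,14,15): 0⊕1⊕0⊕0⊕1⊕0⊕1⊕1 = 0
s8 (pos 8,9,10,11,12,13,14,15): 0⊕1⊕1⊕0⊕1⊕0⊕1⊕1 = 1
Syndrome s8…s1 = 1001 → error at position 9.

1001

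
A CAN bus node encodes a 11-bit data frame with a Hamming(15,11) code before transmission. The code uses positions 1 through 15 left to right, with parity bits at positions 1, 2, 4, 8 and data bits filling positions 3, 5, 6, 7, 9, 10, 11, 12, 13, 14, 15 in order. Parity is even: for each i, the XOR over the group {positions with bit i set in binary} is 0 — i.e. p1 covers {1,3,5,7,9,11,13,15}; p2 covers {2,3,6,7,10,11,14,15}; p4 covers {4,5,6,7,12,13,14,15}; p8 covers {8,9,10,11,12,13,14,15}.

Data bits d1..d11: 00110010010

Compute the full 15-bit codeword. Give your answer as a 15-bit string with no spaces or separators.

000101100010010

Place data at non-parity positions: p1 p2 0 p4 0 1 1 p8 0 0 1 0 0 1 0
p1 (pos 1,3,5,7,9,11,13,15): XOR of data positions = 0⊕0⊕1⊕0⊕1⊕0⊕0 = 0
p2 (pos 2,3,6,7,10,11,14,15): XOR of data positions = 0⊕1⊕1⊕0⊕1⊕1⊕0 = 0
p4 (pos 4,5,6,7,12,13,14,15): XOR of data positions = 0⊕1⊕1⊕0⊕0⊕1⊕0 = 1
p8 (pos 8,9,10,11,12,13,14,15): XOR of data positions = 0⊕0⊕1⊕0⊕0⊕1⊕0 = 0
Codeword: 000101100010010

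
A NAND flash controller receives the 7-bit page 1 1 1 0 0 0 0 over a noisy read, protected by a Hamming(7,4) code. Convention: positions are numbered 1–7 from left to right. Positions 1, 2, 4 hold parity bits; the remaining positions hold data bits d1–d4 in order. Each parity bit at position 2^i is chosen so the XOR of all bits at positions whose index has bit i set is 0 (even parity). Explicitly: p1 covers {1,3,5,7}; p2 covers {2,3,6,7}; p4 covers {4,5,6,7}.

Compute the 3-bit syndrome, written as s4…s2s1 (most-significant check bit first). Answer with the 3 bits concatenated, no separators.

000

s1 (pos 1,3,5,7): 1⊕1⊕0⊕0 = 0
s2 (pos 2,3,6,7): 1⊕1⊕0⊕0 = 0
s4 (pos 4,5,6,7): 0⊕0⊕0⊕0 = 0
Syndrome s4…s1 = 000 → no error.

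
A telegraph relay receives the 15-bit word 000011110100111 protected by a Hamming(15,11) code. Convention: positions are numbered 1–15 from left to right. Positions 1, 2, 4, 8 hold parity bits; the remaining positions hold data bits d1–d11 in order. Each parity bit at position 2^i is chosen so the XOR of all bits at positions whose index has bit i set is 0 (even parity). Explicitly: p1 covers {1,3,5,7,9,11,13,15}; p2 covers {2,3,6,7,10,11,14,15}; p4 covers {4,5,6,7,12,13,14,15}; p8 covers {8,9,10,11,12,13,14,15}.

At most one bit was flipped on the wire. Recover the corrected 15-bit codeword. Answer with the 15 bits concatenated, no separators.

s1 (pos 1,3,5,7,9,11,13,15): 0⊕0⊕1⊕1⊕0⊕0⊕1⊕1 = 0
s2 (pos 2,3,6,7,10,11,14,15): 0⊕0⊕1⊕1⊕1⊕0⊕1⊕1 = 1
s4 (pos 4,5,6,7,12,13,14,15): 0⊕1⊕1⊕1⊕0⊕1⊕1⊕1 = 0
s8 (pos 8,9,10,11,12,13,14,15): 1⊕0⊕1⊕0⊕0⊕1⊕1⊕1 = 1
Syndrome s8…s1 = 1010 → error at position 10.
Flip position 10: 000011110100111 → 000011110000111

000011110000111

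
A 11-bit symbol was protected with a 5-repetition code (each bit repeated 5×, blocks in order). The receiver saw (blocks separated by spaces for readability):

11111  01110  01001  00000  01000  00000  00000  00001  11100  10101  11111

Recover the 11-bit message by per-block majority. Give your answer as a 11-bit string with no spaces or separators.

Block 1 (11111): 5 ones → 1
Block 2 (01110): 3 ones → 1
Block 3 (01001): 2 ones → 0
Block 4 (00000): 0 ones → 0
Block 5 (01000): 1 one → 0
Block 6 (00000): 0 ones → 0
Block 7 (00000): 0 ones → 0
Block 8 (00001): 1 one → 0
Block 9 (11100): 3 ones → 1
Block 10 (10101): 3 ones → 1
Block 11 (11111): 5 ones → 1

11000000111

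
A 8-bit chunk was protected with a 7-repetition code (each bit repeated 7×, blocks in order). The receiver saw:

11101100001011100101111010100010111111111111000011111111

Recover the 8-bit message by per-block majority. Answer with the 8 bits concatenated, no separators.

10111101

Block 1 (1110110): 5 ones → 1
Block 2 (0001011): 3 ones → 0
Block 3 (1001011): 4 ones → 1
Block 4 (1101010): 4 ones → 1
Block 5 (0010111): 4 ones → 1
Block 6 (1111111): 7 ones → 1
Block 7 (1100001): 3 ones → 0
Block 8 (1111111): 7 ones → 1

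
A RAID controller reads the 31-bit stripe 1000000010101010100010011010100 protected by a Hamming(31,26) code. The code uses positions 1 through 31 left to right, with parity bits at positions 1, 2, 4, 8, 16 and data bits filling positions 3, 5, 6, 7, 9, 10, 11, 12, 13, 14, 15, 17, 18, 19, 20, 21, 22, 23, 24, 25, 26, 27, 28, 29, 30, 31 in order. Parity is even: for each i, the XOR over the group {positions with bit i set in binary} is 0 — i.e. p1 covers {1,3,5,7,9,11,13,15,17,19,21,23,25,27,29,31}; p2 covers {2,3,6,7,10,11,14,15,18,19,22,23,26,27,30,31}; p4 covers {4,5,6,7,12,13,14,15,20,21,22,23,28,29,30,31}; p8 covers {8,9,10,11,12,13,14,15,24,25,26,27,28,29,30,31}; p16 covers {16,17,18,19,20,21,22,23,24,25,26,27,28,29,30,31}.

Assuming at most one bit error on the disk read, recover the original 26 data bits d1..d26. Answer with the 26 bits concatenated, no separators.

00001010101100010011010100

s1 (pos 1,3,5,7,9,11,13,15,17,19,21,23,25,27,29,31): 1⊕0⊕0⊕0⊕1⊕1⊕1⊕1⊕1⊕0⊕1⊕0⊕1⊕1⊕1⊕0 = 0
s2 (pos 2,3,6,7,10,11,14,15,18,19,22,23,26,27,30,31): 0⊕0⊕0⊕0⊕0⊕1⊕0⊕1⊕0⊕0⊕0⊕0⊕0⊕1⊕0⊕0 = 1
s4 (pos 4,5,6,7,12,13,14,15,20,21,22,23,28,29,30,31): 0⊕0⊕0⊕0⊕0⊕1⊕0⊕1⊕0⊕1⊕0⊕0⊕0⊕1⊕0⊕0 = 0
s8 (pos 8,9,10,11,12,13,14,15,24,25,26,27,28,29,30,31): 0⊕1⊕0⊕1⊕0⊕1⊕0⊕1⊕1⊕1⊕0⊕1⊕0⊕1⊕0⊕0 = 0
s16 (pos 16,17,18,19,20,21,22,23,24,25,26,27,28,29,30,31): 0⊕1⊕0⊕0⊕0⊕1⊕0⊕0⊕1⊕1⊕0⊕1⊕0⊕1⊕0⊕0 = 0
Syndrome s16…s1 = 00010 → error at position 2.
Flip position 2: 1000000010101010100010011010100 → 1100000010101010100010011010100
Read data bits from positions 3,5,6,7,9,10,11,12,13,14,15,17,18,19,20,21,22,23,24,25,26,27,28,29,30,31: 00001010101100010011010100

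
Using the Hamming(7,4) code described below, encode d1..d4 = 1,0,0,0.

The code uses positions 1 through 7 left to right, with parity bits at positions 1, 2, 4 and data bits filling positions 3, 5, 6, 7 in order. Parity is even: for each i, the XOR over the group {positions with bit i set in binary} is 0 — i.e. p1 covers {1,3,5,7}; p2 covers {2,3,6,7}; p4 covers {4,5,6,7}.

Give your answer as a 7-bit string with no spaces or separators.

Place data at non-parity positions: p1 p2 1 p4 0 0 0
p1 (pos 1,3,5,7): XOR of data positions = 1⊕0⊕0 = 1
p2 (pos 2,3,6,7): XOR of data positions = 1⊕0⊕0 = 1
p4 (pos 4,5,6,7): XOR of data positions = 0⊕0⊕0 = 0
Codeword: 1110000

1110000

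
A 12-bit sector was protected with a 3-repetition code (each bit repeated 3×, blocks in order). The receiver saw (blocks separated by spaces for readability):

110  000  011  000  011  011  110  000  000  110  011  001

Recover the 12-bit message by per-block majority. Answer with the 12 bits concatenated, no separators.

101011100110

Block 1 (110): 2 ones → 1
Block 2 (000): 0 ones → 0
Block 3 (011): 2 ones → 1
Block 4 (000): 0 ones → 0
Block 5 (011): 2 ones → 1
Block 6 (011): 2 ones → 1
Block 7 (110): 2 ones → 1
Block 8 (000): 0 ones → 0
Block 9 (000): 0 ones → 0
Block 10 (110): 2 ones → 1
Block 11 (011): 2 ones → 1
Block 12 (001): 1 one → 0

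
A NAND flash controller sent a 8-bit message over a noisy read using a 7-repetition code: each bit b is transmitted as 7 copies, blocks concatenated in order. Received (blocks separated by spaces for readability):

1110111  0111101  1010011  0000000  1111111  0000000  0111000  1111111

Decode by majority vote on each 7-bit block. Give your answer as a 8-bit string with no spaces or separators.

11101001

Block 1 (1110111): 6 ones → 1
Block 2 (0111101): 5 ones → 1
Block 3 (1010011): 4 ones → 1
Block 4 (0000000): 0 ones → 0
Block 5 (1111111): 7 ones → 1
Block 6 (0000000): 0 ones → 0
Block 7 (0111000): 3 ones → 0
Block 8 (1111111): 7 ones → 1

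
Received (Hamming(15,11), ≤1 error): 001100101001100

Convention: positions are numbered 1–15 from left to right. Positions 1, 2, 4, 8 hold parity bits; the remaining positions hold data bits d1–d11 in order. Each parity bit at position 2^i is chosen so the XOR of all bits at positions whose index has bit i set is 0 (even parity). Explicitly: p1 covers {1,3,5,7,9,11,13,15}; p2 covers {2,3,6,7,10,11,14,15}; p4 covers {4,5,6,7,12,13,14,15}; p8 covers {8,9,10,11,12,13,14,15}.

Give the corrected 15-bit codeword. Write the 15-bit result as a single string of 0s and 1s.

001100111001100

s1 (pos 1,3,5,7,9,11,13,15): 0⊕1⊕0⊕1⊕1⊕0⊕1⊕0 = 0
s2 (pos 2,3,6,7,10,11,14,15): 0⊕1⊕0⊕1⊕0⊕0⊕0⊕0 = 0
s4 (pos 4,5,6,7,12,13,14,15): 1⊕0⊕0⊕1⊕1⊕1⊕0⊕0 = 0
s8 (pos 8,9,10,11,12,13,14,15): 0⊕1⊕0⊕0⊕1⊕1⊕0⊕0 = 1
Syndrome s8…s1 = 1000 → error at position 8.
Flip position 8: 001100101001100 → 001100111001100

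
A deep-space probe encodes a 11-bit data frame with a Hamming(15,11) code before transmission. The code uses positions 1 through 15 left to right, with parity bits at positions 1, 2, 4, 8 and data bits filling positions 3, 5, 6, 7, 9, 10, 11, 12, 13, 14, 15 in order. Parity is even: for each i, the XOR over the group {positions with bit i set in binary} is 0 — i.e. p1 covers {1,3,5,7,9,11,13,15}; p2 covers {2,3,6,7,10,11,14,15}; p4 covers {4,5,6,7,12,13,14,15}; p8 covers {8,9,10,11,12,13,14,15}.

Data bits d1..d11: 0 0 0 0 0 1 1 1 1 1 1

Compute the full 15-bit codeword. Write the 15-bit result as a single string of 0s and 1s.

100000000111111

Place data at non-parity positions: p1 p2 0 p4 0 0 0 p8 0 1 1 1 1 1 1
p1 (pos 1,3,5,7,9,11,13,15): XOR of data positions = 0⊕0⊕0⊕0⊕1⊕1⊕1 = 1
p2 (pos 2,3,6,7,10,11,14,15): XOR of data positions = 0⊕0⊕0⊕1⊕1⊕1⊕1 = 0
p4 (pos 4,5,6,7,12,13,14,15): XOR of data positions = 0⊕0⊕0⊕1⊕1⊕1⊕1 = 0
p8 (pos 8,9,10,11,12,13,14,15): XOR of data positions = 0⊕1⊕1⊕1⊕1⊕1⊕1 = 0
Codeword: 100000000111111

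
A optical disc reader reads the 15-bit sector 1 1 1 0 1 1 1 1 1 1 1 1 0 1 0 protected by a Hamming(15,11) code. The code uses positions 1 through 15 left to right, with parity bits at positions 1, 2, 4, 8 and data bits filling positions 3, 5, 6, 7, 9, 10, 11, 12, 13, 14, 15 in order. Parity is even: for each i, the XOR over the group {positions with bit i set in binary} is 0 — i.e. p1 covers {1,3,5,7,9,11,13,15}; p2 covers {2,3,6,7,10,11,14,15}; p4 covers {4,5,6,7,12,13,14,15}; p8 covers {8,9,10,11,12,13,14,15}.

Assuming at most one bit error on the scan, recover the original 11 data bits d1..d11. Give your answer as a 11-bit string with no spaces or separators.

11011111010

s1 (pos 1,3,5,7,9,11,13,15): 1⊕1⊕1⊕1⊕1⊕1⊕0⊕0 = 0
s2 (pos 2,3,6,7,10,11,14,15): 1⊕1⊕1⊕1⊕1⊕1⊕1⊕0 = 1
s4 (pos 4,5,6,7,12,13,14,15): 0⊕1⊕1⊕1⊕1⊕0⊕1⊕0 = 1
s8 (pos 8,9,10,11,12,13,14,15): 1⊕1⊕1⊕1⊕1⊕0⊕1⊕0 = 0
Syndrome s8…s1 = 0110 → error at position 6.
Flip position 6: 111011111111010 → 111010111111010
Read data bits from positions 3,5,6,7,9,10,11,12,13,14,15: 11011111010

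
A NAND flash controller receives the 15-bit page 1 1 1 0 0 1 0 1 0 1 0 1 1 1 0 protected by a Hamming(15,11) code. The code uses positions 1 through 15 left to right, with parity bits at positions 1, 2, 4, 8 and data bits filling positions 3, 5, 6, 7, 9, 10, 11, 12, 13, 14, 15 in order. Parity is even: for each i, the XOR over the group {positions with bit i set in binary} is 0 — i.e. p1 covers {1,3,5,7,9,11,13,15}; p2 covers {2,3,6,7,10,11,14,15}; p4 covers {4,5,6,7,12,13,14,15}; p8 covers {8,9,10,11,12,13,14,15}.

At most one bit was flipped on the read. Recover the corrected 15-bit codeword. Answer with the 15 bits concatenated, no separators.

s1 (pos 1,3,5,7,9,11,13,15): 1⊕1⊕0⊕0⊕0⊕0⊕1⊕0 = 1
s2 (pos 2,3,6,7,10,11,14,15): 1⊕1⊕1⊕0⊕1⊕0⊕1⊕0 = 1
s4 (pos 4,5,6,7,12,13,14,15): 0⊕0⊕1⊕0⊕1⊕1⊕1⊕0 = 0
s8 (pos 8,9,10,11,12,13,14,15): 1⊕0⊕1⊕0⊕1⊕1⊕1⊕0 = 1
Syndrome s8…s1 = 1011 → error at position 11.
Flip position 11: 111001010101110 → 111001010111110

111001010111110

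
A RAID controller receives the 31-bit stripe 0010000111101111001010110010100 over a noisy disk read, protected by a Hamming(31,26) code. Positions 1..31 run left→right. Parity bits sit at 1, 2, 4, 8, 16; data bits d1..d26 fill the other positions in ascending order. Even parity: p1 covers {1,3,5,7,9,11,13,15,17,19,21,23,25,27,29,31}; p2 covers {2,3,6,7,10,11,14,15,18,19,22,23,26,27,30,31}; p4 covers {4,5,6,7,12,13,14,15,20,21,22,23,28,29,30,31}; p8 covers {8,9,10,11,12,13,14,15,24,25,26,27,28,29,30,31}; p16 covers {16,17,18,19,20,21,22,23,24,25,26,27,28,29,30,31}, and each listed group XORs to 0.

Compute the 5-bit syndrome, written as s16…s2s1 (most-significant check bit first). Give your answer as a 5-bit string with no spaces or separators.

10000

s1 (pos 1,3,5,7,9,11,13,15,17,19,21,23,25,27,29,31): 0⊕1⊕0⊕0⊕1⊕1⊕1⊕1⊕0⊕1⊕1⊕1⊕0⊕1⊕1⊕0 = 0
s2 (pos 2,3,6,7,10,11,14,15,18,19,22,23,26,27,30,31): 0⊕1⊕0⊕0⊕1⊕1⊕1⊕1⊕0⊕1⊕0⊕1⊕0⊕1⊕0⊕0 = 0
s4 (pos 4,5,6,7,12,13,14,15,20,21,22,23,28,29,30,31): 0⊕0⊕0⊕0⊕0⊕1⊕1⊕1⊕0⊕1⊕0⊕1⊕0⊕1⊕0⊕0 = 0
s8 (pos 8,9,10,11,12,13,14,15,24,25,26,27,28,29,30,31): 1⊕1⊕1⊕1⊕0⊕1⊕1⊕1⊕1⊕0⊕0⊕1⊕0⊕1⊕0⊕0 = 0
s16 (pos 16,17,18,19,20,21,22,23,24,25,26,27,28,29,30,31): 1⊕0⊕0⊕1⊕0⊕1⊕0⊕1⊕1⊕0⊕0⊕1⊕0⊕1⊕0⊕0 = 1
Syndrome s16…s1 = 10000 → error at position 16.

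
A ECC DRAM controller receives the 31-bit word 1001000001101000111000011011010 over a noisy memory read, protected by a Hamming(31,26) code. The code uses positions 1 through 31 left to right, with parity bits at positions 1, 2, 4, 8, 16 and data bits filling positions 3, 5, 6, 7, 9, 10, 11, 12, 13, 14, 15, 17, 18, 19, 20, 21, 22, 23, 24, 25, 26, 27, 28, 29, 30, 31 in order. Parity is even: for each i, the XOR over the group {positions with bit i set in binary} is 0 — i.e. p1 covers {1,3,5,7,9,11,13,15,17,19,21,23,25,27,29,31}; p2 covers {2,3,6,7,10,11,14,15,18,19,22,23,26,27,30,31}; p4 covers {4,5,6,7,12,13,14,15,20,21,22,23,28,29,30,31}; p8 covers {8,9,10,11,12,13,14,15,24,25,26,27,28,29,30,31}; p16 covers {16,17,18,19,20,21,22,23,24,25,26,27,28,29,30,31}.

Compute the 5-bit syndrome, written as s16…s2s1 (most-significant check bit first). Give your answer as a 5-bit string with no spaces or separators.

s1 (pos 1,3,5,7,9,11,13,15,17,19,21,23,25,27,29,31): 1⊕0⊕0⊕0⊕0⊕1⊕1⊕0⊕1⊕1⊕0⊕0⊕1⊕1⊕0⊕0 = 1
s2 (pos 2,3,6,7,10,11,14,15,18,19,22,23,26,27,30,31): 0⊕0⊕0⊕0⊕1⊕1⊕0⊕0⊕1⊕1⊕0⊕0⊕0⊕1⊕1⊕0 = 0
s4 (pos 4,5,6,7,12,13,14,15,20,21,22,23,28,29,30,31): 1⊕0⊕0⊕0⊕0⊕1⊕0⊕0⊕0⊕0⊕0⊕0⊕1⊕0⊕1⊕0 = 0
s8 (pos 8,9,10,11,12,13,14,15,24,25,26,27,28,29,30,31): 0⊕0⊕1⊕1⊕0⊕1⊕0⊕0⊕1⊕1⊕0⊕1⊕1⊕0⊕1⊕0 = 0
s16 (pos 16,17,18,19,20,21,22,23,24,25,26,27,28,29,30,31): 0⊕1⊕1⊕1⊕0⊕0⊕0⊕0⊕1⊕1⊕0⊕1⊕1⊕0⊕1⊕0 = 0
Syndrome s16…s1 = 00001 → error at position 1.

00001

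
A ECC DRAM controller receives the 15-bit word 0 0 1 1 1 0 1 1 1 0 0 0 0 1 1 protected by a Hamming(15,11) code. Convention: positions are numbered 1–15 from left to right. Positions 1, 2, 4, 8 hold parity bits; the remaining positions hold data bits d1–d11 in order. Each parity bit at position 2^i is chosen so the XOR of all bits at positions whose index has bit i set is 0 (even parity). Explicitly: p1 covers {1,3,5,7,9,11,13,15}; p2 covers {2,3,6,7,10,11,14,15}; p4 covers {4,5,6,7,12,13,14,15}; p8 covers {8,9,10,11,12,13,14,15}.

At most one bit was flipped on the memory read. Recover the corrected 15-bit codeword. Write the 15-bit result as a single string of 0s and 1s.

001100111000011

s1 (pos 1,3,5,7,9,11,13,15): 0⊕1⊕1⊕1⊕1⊕0⊕0⊕1 = 1
s2 (pos 2,3,6,7,10,11,14,15): 0⊕1⊕0⊕1⊕0⊕0⊕1⊕1 = 0
s4 (pos 4,5,6,7,12,13,14,15): 1⊕1⊕0⊕1⊕0⊕0⊕1⊕1 = 1
s8 (pos 8,9,10,11,12,13,14,15): 1⊕1⊕0⊕0⊕0⊕0⊕1⊕1 = 0
Syndrome s8…s1 = 0101 → error at position 5.
Flip position 5: 001110111000011 → 001100111000011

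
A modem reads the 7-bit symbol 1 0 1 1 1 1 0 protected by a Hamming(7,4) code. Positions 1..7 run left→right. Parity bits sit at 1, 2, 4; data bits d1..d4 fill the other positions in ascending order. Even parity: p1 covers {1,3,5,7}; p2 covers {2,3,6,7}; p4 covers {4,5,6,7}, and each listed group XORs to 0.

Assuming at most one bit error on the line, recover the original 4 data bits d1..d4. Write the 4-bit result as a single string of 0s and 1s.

1010

s1 (pos 1,3,5,7): 1⊕1⊕1⊕0 = 1
s2 (pos 2,3,6,7): 0⊕1⊕1⊕0 = 0
s4 (pos 4,5,6,7): 1⊕1⊕1⊕0 = 1
Syndrome s4…s1 = 101 → error at position 5.
Flip position 5: 1011110 → 1011010
Read data bits from positions 3,5,6,7: 1010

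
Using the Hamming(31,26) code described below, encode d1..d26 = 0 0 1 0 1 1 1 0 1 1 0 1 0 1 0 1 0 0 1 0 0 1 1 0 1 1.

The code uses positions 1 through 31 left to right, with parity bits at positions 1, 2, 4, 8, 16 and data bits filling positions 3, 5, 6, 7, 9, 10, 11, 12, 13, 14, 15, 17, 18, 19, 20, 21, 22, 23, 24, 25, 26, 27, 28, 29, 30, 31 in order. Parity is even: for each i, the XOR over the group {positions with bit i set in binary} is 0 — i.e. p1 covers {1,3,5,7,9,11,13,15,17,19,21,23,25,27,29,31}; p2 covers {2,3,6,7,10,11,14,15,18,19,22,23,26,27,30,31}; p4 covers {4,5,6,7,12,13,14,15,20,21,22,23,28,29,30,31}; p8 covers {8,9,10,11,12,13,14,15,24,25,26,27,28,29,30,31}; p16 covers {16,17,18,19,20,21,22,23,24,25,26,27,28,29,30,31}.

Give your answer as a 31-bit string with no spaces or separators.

Place data at non-parity positions: p1 p2 0 p4 0 1 0 p8 1 1 1 0 1 1 0 p16 1 0 1 0 1 0 0 1 0 0 1 1 0 1 1
p1 (pos 1,3,5,7,9,11,13,15,17,19,21,23,25,27,29,31): XOR of data positions = 0⊕0⊕0⊕1⊕1⊕1⊕0⊕1⊕1⊕1⊕0⊕0⊕1⊕0⊕1 = 0
p2 (pos 2,3,6,7,10,11,14,15,18,19,22,23,26,27,30,31): XOR of data positions = 0⊕1⊕0⊕1⊕1⊕1⊕0⊕0⊕1⊕0⊕0⊕0⊕1⊕1⊕1 = 0
p4 (pos 4,5,6,7,12,13,14,15,20,21,22,23,28,29,30,31): XOR of data positions = 0⊕1⊕0⊕0⊕1⊕1⊕0⊕0⊕1⊕0⊕0⊕1⊕0⊕1⊕1 = 1
p8 (pos 8,9,10,11,12,13,14,15,24,25,26,27,28,29,30,31): XOR of data positions = 1⊕1⊕1⊕0⊕1⊕1⊕0⊕1⊕0⊕0⊕1⊕1⊕0⊕1⊕1 = 0
p16 (pos 16,17,18,19,20,21,22,23,24,25,26,27,28,29,30,31): XOR of data positions = 1⊕0⊕1⊕0⊕1⊕0⊕0⊕1⊕0⊕0⊕1⊕1⊕0⊕1⊕1 = 0
Codeword: 0001010011101100101010010011011

0001010011101100101010010011011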